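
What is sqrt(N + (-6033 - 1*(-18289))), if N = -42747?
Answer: I*sqrt(30491) ≈ 174.62*I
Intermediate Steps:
sqrt(N + (-6033 - 1*(-18289))) = sqrt(-42747 + (-6033 - 1*(-18289))) = sqrt(-42747 + (-6033 + 18289)) = sqrt(-42747 + 12256) = sqrt(-30491) = I*sqrt(30491)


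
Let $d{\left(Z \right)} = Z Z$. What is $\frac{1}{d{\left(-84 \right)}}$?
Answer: $\frac{1}{7056} \approx 0.00014172$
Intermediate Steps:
$d{\left(Z \right)} = Z^{2}$
$\frac{1}{d{\left(-84 \right)}} = \frac{1}{\left(-84\right)^{2}} = \frac{1}{7056}$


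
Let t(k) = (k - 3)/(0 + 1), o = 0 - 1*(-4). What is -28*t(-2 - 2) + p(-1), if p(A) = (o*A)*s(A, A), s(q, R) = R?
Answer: 200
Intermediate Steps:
o = 4 (o = 0 + 4 = 4)
t(k) = -3 + k (t(k) = (-3 + k)/1 = (-3 + k)*1 = -3 + k)
p(A) = 4*A² (p(A) = (4*A)*A = 4*A²)
-28*t(-2 - 2) + p(-1) = -28*(-3 + (-2 - 2)) + 4*(-1)² = -28*(-3 - 4) + 4*1 = -28*(-7) + 4 = 196 + 4 = 200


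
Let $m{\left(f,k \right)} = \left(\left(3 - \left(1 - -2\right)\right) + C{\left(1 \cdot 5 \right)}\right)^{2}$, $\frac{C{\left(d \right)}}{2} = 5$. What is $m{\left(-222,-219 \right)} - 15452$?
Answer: $-15352$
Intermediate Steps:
$C{\left(d \right)} = 10$ ($C{\left(d \right)} = 2 \cdot 5 = 10$)
$m{\left(f,k \right)} = 100$ ($m{\left(f,k \right)} = \left(\left(3 - \left(1 - -2\right)\right) + 10\right)^{2} = \left(\left(3 - \left(1 + 2\right)\right) + 10\right)^{2} = \left(\left(3 - 3\right) + 10\right)^{2} = \left(0 + 10\right)^{2} = 10^{2} = 100$)
$m{\left(-222,-219 \right)} - 15452 = 100 - 15452 = -15352$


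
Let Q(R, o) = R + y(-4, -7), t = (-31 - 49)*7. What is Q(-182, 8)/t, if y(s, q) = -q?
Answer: 5/16 ≈ 0.31250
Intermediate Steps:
t = -560 (t = -80*7 = -560)
Q(R, o) = 7 + R (Q(R, o) = R - 1*(-7) = R + 7 = 7 + R)
Q(-182, 8)/t = (7 - 182)/(-560) = -175*(-1/560) = 5/16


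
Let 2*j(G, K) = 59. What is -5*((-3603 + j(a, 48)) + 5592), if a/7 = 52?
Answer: -20185/2 ≈ -10093.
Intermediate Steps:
a = 364 (a = 7*52 = 364)
j(G, K) = 59/2 (j(G, K) = (½)*59 = 59/2)
-5*((-3603 + j(a, 48)) + 5592) = -5*((-3603 + 59/2) + 5592) = -5*(-7147/2 + 5592) = -5*4037/2 = -20185/2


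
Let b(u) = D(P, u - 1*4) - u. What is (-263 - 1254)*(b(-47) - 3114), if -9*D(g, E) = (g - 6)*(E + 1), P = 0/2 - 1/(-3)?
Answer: 126910703/27 ≈ 4.7004e+6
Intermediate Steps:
P = ⅓ (P = 0*(½) - 1*(-⅓) = 0 + ⅓ = ⅓ ≈ 0.33333)
D(g, E) = -(1 + E)*(-6 + g)/9 (D(g, E) = -(g - 6)*(E + 1)/9 = -(-6 + g)*(1 + E)/9 = -(1 + E)*(-6 + g)/9)
b(u) = -17/9 - 10*u/27 (b(u) = (⅔ - ⅑*⅓ + 2*(u - 1*4)/3 - ⅑*(u - 1*4)*⅓) - u = (⅔ - 1/27 + 2*(u - 4)/3 - ⅑*(u - 4)*⅓) - u = (⅔ - 1/27 + 2*(-4 + u)/3 - ⅑*(-4 + u)*⅓) - u = (⅔ - 1/27 + (-8/3 + 2*u/3) + (4/27 - u/27)) - u = (-17/9 + 17*u/27) - u = -17/9 - 10*u/27)
(-263 - 1254)*(b(-47) - 3114) = (-263 - 1254)*((-17/9 - 10/27*(-47)) - 3114) = -1517*((-17/9 + 470/27) - 3114) = -1517*(419/27 - 3114) = -1517*(-83659/27) = 126910703/27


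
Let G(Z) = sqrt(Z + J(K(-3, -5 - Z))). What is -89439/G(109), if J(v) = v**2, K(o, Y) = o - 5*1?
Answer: -89439*sqrt(173)/173 ≈ -6799.9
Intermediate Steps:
K(o, Y) = -5 + o (K(o, Y) = o - 5 = -5 + o)
G(Z) = sqrt(64 + Z) (G(Z) = sqrt(Z + (-5 - 3)**2) = sqrt(Z + (-8)**2) = sqrt(Z + 64) = sqrt(64 + Z))
-89439/G(109) = -89439/sqrt(64 + 109) = -89439*sqrt(173)/173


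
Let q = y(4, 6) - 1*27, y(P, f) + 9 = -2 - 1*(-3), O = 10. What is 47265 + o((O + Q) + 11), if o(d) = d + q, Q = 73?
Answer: 47324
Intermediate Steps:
y(P, f) = -8 (y(P, f) = -9 + (-2 - 1*(-3)) = -9 + (-2 + 3) = -9 + 1 = -8)
q = -35 (q = -8 - 1*27 = -8 - 27 = -35)
o(d) = -35 + d (o(d) = d - 35 = -35 + d)
47265 + o((O + Q) + 11) = 47265 + (-35 + ((10 + 73) + 11)) = 47265 + (-35 + (83 + 11)) = 47265 + (-35 + 94) = 47265 + 59 = 47324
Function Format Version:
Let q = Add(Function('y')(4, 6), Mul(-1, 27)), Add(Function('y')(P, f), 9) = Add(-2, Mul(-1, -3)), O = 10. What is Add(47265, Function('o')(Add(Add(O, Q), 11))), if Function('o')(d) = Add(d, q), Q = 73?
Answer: 47324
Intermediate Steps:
Function('y')(P, f) = -8 (Function('y')(P, f) = Add(-9, Add(-2, Mul(-1, -3))) = Add(-9, Add(-2, 3)) = Add(-9, 1) = -8)
q = -35 (q = Add(-8, Mul(-1, 27)) = Add(-8, -27) = -35)
Function('o')(d) = Add(-35, d) (Function('o')(d) = Add(d, -35) = Add(-35, d))
Add(47265, Function('o')(Add(Add(O, Q), 11))) = Add(47265, Add(-35, Add(Add(10, 73), 11))) = Add(47265, Add(-35, Add(83, 11))) = Add(47265, Add(-35, 94)) = Add(47265, 59) = 47324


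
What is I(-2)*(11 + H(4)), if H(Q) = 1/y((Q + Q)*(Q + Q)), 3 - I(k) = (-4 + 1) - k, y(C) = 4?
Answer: 45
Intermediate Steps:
I(k) = 6 + k (I(k) = 3 - ((-4 + 1) - k) = 3 - (-3 - k) = 3 + (3 + k) = 6 + k)
H(Q) = ¼ (H(Q) = 1/4 = 1*(¼) = ¼)
I(-2)*(11 + H(4)) = (6 - 2)*(11 + ¼) = 4*(45/4) = 45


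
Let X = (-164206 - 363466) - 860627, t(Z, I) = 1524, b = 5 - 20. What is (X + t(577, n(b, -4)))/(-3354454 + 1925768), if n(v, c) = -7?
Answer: 1386775/1428686 ≈ 0.97066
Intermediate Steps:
b = -15
X = -1388299 (X = -527672 - 860627 = -1388299)
(X + t(577, n(b, -4)))/(-3354454 + 1925768) = (-1388299 + 1524)/(-3354454 + 1925768) = -1386775/(-1428686) = -1386775*(-1/1428686) = 1386775/1428686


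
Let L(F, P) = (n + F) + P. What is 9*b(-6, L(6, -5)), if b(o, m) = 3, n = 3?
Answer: 27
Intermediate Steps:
L(F, P) = 3 + F + P (L(F, P) = (3 + F) + P = 3 + F + P)
9*b(-6, L(6, -5)) = 9*3 = 27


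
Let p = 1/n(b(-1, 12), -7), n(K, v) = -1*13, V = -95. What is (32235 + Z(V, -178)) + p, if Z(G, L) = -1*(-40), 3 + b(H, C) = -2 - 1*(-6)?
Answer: 419574/13 ≈ 32275.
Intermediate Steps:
b(H, C) = 1 (b(H, C) = -3 + (-2 - 1*(-6)) = -3 + (-2 + 6) = -3 + 4 = 1)
n(K, v) = -13
Z(G, L) = 40
p = -1/13 (p = 1/(-13) = -1/13 ≈ -0.076923)
(32235 + Z(V, -178)) + p = (32235 + 40) - 1/13 = 32275 - 1/13 = 419574/13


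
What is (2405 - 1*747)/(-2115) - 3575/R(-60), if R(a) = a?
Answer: 497443/8460 ≈ 58.799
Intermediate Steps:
(2405 - 1*747)/(-2115) - 3575/R(-60) = (2405 - 1*747)/(-2115) - 3575/(-60) = (2405 - 747)*(-1/2115) - 3575*(-1/60) = 1658*(-1/2115) + 715/12 = -1658/2115 + 715/12 = 497443/8460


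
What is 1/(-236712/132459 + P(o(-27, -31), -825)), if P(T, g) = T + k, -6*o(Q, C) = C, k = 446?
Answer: 264918/119048747 ≈ 0.0022253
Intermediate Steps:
o(Q, C) = -C/6
P(T, g) = 446 + T (P(T, g) = T + 446 = 446 + T)
1/(-236712/132459 + P(o(-27, -31), -825)) = 1/(-236712/132459 + (446 - ⅙*(-31))) = 1/(-236712*1/132459 + (446 + 31/6)) = 1/(-78904/44153 + 2707/6) = 1/(119048747/264918) = 264918/119048747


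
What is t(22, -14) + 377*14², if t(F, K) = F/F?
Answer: 73893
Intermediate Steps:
t(F, K) = 1
t(22, -14) + 377*14² = 1 + 377*14² = 1 + 377*196 = 1 + 73892 = 73893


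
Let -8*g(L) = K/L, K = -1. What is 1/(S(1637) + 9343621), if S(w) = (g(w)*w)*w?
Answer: 8/74750605 ≈ 1.0702e-7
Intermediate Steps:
g(L) = 1/(8*L) (g(L) = -(-1)/(8*L) = 1/(8*L))
S(w) = w/8 (S(w) = ((1/(8*w))*w)*w = w/8)
1/(S(1637) + 9343621) = 1/((⅛)*1637 + 9343621) = 1/(1637/8 + 9343621) = 1/(74750605/8) = 8/74750605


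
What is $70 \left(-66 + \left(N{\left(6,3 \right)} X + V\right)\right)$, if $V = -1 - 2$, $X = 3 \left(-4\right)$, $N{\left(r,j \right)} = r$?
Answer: $-9870$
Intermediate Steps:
$X = -12$
$V = -3$
$70 \left(-66 + \left(N{\left(6,3 \right)} X + V\right)\right) = 70 \left(-66 + \left(6 \left(-12\right) - 3\right)\right) = 70 \left(-66 - 75\right) = 70 \left(-141\right) = -9870$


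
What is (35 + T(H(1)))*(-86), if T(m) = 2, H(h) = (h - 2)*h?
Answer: -3182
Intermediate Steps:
H(h) = h*(-2 + h) (H(h) = (-2 + h)*h = h*(-2 + h))
(35 + T(H(1)))*(-86) = (35 + 2)*(-86) = 37*(-86) = -3182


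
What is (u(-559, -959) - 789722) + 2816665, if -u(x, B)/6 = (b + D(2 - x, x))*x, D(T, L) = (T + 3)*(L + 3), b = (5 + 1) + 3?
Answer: -1049703607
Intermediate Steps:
b = 9 (b = 6 + 3 = 9)
D(T, L) = (3 + L)*(3 + T) (D(T, L) = (3 + T)*(3 + L) = (3 + L)*(3 + T))
u(x, B) = -6*x*(24 + x*(2 - x)) (u(x, B) = -6*(9 + (9 + 3*x + 3*(2 - x) + x*(2 - x)))*x = -6*(9 + (9 + 3*x + (6 - 3*x) + x*(2 - x)))*x = -6*(9 + (15 + x*(2 - x)))*x = -6*(24 + x*(2 - x))*x = -6*x*(24 + x*(2 - x)))
(u(-559, -959) - 789722) + 2816665 = (6*(-559)*(-24 - 559*(-2 - 559)) - 789722) + 2816665 = (6*(-559)*(-24 - 559*(-561)) - 789722) + 2816665 = (6*(-559)*(-24 + 313599) - 789722) + 2816665 = (6*(-559)*313575 - 789722) + 2816665 = (-1051730550 - 789722) + 2816665 = -1052520272 + 2816665 = -1049703607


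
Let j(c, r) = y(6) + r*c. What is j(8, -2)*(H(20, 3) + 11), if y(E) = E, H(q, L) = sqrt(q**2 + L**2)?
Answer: -110 - 10*sqrt(409) ≈ -312.24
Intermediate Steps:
H(q, L) = sqrt(L**2 + q**2)
j(c, r) = 6 + c*r (j(c, r) = 6 + r*c = 6 + c*r)
j(8, -2)*(H(20, 3) + 11) = (6 + 8*(-2))*(sqrt(3**2 + 20**2) + 11) = (6 - 16)*(sqrt(9 + 400) + 11) = -10*(sqrt(409) + 11) = -10*(11 + sqrt(409)) = -110 - 10*sqrt(409)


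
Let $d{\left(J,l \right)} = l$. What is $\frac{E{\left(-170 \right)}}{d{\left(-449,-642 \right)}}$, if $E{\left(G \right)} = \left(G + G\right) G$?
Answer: $- \frac{28900}{321} \approx -90.031$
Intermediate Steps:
$E{\left(G \right)} = 2 G^{2}$ ($E{\left(G \right)} = 2 G G = 2 G^{2}$)
$\frac{E{\left(-170 \right)}}{d{\left(-449,-642 \right)}} = \frac{2 \left(-170\right)^{2}}{-642} = 2 \cdot 28900 \left(- \frac{1}{642}\right) = 57800 \left(- \frac{1}{642}\right) = - \frac{28900}{321}$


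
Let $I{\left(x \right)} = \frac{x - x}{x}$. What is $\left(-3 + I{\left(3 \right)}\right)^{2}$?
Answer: $9$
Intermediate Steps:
$I{\left(x \right)} = 0$ ($I{\left(x \right)} = \frac{0}{x} = 0$)
$\left(-3 + I{\left(3 \right)}\right)^{2} = \left(-3 + 0\right)^{2} = \left(-3\right)^{2} = 9$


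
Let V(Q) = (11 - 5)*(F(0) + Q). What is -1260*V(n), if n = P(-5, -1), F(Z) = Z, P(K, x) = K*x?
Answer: -37800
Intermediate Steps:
n = 5 (n = -5*(-1) = 5)
V(Q) = 6*Q (V(Q) = (11 - 5)*(0 + Q) = 6*Q)
-1260*V(n) = -7560*5 = -1260*30 = -37800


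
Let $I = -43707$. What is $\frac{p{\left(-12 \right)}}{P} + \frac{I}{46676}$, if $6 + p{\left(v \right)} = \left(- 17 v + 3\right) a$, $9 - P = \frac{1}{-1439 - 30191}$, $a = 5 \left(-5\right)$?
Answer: $- \frac{7661473015677}{13287303596} \approx -576.6$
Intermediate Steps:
$a = -25$
$P = \frac{284671}{31630}$ ($P = 9 - \frac{1}{-1439 - 30191} = 9 - \frac{1}{-31630} = 9 - - \frac{1}{31630} = 9 + \frac{1}{31630} = \frac{284671}{31630} \approx 9.0$)
$p{\left(v \right)} = -81 + 425 v$ ($p{\left(v \right)} = -6 + \left(- 17 v + 3\right) \left(-25\right) = -6 + \left(3 - 17 v\right) \left(-25\right) = -6 + \left(-75 + 425 v\right) = -81 + 425 v$)
$\frac{p{\left(-12 \right)}}{P} + \frac{I}{46676} = \frac{-81 + 425 \left(-12\right)}{\frac{284671}{31630}} - \frac{43707}{46676} = \left(-81 - 5100\right) \frac{31630}{284671} - \frac{43707}{46676} = \left(-5181\right) \frac{31630}{284671} - \frac{43707}{46676} = - \frac{163875030}{284671} - \frac{43707}{46676} = - \frac{7661473015677}{13287303596}$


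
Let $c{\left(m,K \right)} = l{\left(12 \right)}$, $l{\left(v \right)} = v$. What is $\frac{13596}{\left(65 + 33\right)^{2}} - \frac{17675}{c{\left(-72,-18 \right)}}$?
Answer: $- \frac{42396887}{28812} \approx -1471.5$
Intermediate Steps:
$c{\left(m,K \right)} = 12$
$\frac{13596}{\left(65 + 33\right)^{2}} - \frac{17675}{c{\left(-72,-18 \right)}} = \frac{13596}{\left(65 + 33\right)^{2}} - \frac{17675}{12} = \frac{13596}{98^{2}} - \frac{17675}{12} = \frac{13596}{9604} - \frac{17675}{12} = 13596 \cdot \frac{1}{9604} - \frac{17675}{12} = \frac{3399}{2401} - \frac{17675}{12} = - \frac{42396887}{28812}$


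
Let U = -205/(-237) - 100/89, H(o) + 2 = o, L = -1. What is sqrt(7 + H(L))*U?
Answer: -10910/21093 ≈ -0.51723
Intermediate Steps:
H(o) = -2 + o
U = -5455/21093 (U = -205*(-1/237) - 100*1/89 = 205/237 - 100/89 = -5455/21093 ≈ -0.25862)
sqrt(7 + H(L))*U = sqrt(7 + (-2 - 1))*(-5455/21093) = sqrt(7 - 3)*(-5455/21093) = sqrt(4)*(-5455/21093) = 2*(-5455/21093) = -10910/21093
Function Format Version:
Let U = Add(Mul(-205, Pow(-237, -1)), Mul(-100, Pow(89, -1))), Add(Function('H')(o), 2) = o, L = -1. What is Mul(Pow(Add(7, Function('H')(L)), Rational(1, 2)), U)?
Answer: Rational(-10910, 21093) ≈ -0.51723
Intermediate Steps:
Function('H')(o) = Add(-2, o)
U = Rational(-5455, 21093) (U = Add(Mul(-205, Rational(-1, 237)), Mul(-100, Rational(1, 89))) = Add(Rational(205, 237), Rational(-100, 89)) = Rational(-5455, 21093) ≈ -0.25862)
Mul(Pow(Add(7, Function('H')(L)), Rational(1, 2)), U) = Mul(Pow(Add(7, Add(-2, -1)), Rational(1, 2)), Rational(-5455, 21093)) = Mul(Pow(Add(7, -3), Rational(1, 2)), Rational(-5455, 21093)) = Mul(Pow(4, Rational(1, 2)), Rational(-5455, 21093)) = Mul(2, Rational(-5455, 21093)) = Rational(-10910, 21093)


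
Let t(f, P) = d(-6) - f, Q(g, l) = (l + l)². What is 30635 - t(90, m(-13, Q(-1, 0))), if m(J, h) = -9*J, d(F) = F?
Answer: 30731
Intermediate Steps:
Q(g, l) = 4*l² (Q(g, l) = (2*l)² = 4*l²)
t(f, P) = -6 - f
30635 - t(90, m(-13, Q(-1, 0))) = 30635 - (-6 - 1*90) = 30635 - (-6 - 90) = 30635 - 1*(-96) = 30635 + 96 = 30731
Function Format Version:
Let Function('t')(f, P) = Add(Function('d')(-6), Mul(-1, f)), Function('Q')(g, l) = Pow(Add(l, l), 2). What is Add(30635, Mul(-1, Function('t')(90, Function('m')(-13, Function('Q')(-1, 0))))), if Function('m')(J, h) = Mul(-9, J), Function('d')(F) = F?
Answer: 30731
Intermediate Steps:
Function('Q')(g, l) = Mul(4, Pow(l, 2)) (Function('Q')(g, l) = Pow(Mul(2, l), 2) = Mul(4, Pow(l, 2)))
Function('t')(f, P) = Add(-6, Mul(-1, f))
Add(30635, Mul(-1, Function('t')(90, Function('m')(-13, Function('Q')(-1, 0))))) = Add(30635, Mul(-1, Add(-6, Mul(-1, 90)))) = Add(30635, Mul(-1, Add(-6, -90))) = Add(30635, Mul(-1, -96)) = Add(30635, 96) = 30731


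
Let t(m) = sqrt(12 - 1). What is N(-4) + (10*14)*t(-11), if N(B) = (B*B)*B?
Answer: -64 + 140*sqrt(11) ≈ 400.33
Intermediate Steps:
N(B) = B**3 (N(B) = B**2*B = B**3)
t(m) = sqrt(11)
N(-4) + (10*14)*t(-11) = (-4)**3 + (10*14)*sqrt(11) = -64 + 140*sqrt(11)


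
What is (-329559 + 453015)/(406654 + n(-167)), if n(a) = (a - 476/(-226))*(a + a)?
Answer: 3487632/13043831 ≈ 0.26738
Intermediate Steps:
n(a) = 2*a*(238/113 + a) (n(a) = (a - 476*(-1/226))*(2*a) = (a + 238/113)*(2*a) = (238/113 + a)*(2*a) = 2*a*(238/113 + a))
(-329559 + 453015)/(406654 + n(-167)) = (-329559 + 453015)/(406654 + (2/113)*(-167)*(238 + 113*(-167))) = 123456/(406654 + (2/113)*(-167)*(238 - 18871)) = 123456/(406654 + (2/113)*(-167)*(-18633)) = 123456/(406654 + 6223422/113) = 123456/(52175324/113) = 123456*(113/52175324) = 3487632/13043831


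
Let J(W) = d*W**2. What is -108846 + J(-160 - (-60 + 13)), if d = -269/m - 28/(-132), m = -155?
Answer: -429542512/5115 ≈ -83977.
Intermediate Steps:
d = 9962/5115 (d = -269/(-155) - 28/(-132) = -269*(-1/155) - 28*(-1/132) = 269/155 + 7/33 = 9962/5115 ≈ 1.9476)
J(W) = 9962*W**2/5115
-108846 + J(-160 - (-60 + 13)) = -108846 + 9962*(-160 - (-60 + 13))**2/5115 = -108846 + 9962*(-160 - 1*(-47))**2/5115 = -108846 + 9962*(-160 + 47)**2/5115 = -108846 + (9962/5115)*(-113)**2 = -108846 + (9962/5115)*12769 = -108846 + 127204778/5115 = -429542512/5115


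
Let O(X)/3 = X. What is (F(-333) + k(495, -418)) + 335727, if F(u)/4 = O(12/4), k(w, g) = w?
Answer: 336258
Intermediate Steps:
O(X) = 3*X
F(u) = 36 (F(u) = 4*(3*(12/4)) = 4*(3*(12*(¼))) = 4*(3*3) = 4*9 = 36)
(F(-333) + k(495, -418)) + 335727 = (36 + 495) + 335727 = 531 + 335727 = 336258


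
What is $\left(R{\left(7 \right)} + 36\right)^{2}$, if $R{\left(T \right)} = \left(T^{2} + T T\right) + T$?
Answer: $19881$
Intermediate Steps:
$R{\left(T \right)} = T + 2 T^{2}$ ($R{\left(T \right)} = \left(T^{2} + T^{2}\right) + T = 2 T^{2} + T = T + 2 T^{2}$)
$\left(R{\left(7 \right)} + 36\right)^{2} = \left(7 \left(1 + 2 \cdot 7\right) + 36\right)^{2} = \left(7 \left(1 + 14\right) + 36\right)^{2} = \left(7 \cdot 15 + 36\right)^{2} = \left(105 + 36\right)^{2} = 141^{2} = 19881$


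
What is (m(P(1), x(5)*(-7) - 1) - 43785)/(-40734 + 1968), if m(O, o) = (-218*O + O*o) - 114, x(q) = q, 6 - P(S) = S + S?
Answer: 3455/2982 ≈ 1.1586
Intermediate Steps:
P(S) = 6 - 2*S (P(S) = 6 - (S + S) = 6 - 2*S)
m(O, o) = -114 - 218*O + O*o
(m(P(1), x(5)*(-7) - 1) - 43785)/(-40734 + 1968) = ((-114 - 218*(6 - 2*1) + (6 - 2*1)*(5*(-7) - 1)) - 43785)/(-40734 + 1968) = ((-114 - 218*(6 - 2) + (6 - 2)*(-35 - 1)) - 43785)/(-38766) = ((-114 - 218*4 + 4*(-36)) - 43785)*(-1/38766) = ((-114 - 872 - 144) - 43785)*(-1/38766) = (-1130 - 43785)*(-1/38766) = -44915*(-1/38766) = 3455/2982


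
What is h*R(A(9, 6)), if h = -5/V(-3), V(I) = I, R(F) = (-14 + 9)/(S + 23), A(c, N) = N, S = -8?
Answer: -5/9 ≈ -0.55556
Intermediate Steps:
R(F) = -⅓ (R(F) = (-14 + 9)/(-8 + 23) = -5/15 = -5*1/15 = -⅓)
h = 5/3 (h = -5/(-3) = -5*(-⅓) = 5/3 ≈ 1.6667)
h*R(A(9, 6)) = (5/3)*(-⅓) = -5/9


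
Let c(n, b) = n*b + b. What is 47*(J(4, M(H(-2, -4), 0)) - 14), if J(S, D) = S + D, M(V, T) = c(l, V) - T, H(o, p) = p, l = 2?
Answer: -1034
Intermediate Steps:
c(n, b) = b + b*n (c(n, b) = b*n + b = b + b*n)
M(V, T) = -T + 3*V (M(V, T) = V*(1 + 2) - T = V*3 - T = 3*V - T = -T + 3*V)
J(S, D) = D + S
47*(J(4, M(H(-2, -4), 0)) - 14) = 47*(((-1*0 + 3*(-4)) + 4) - 14) = 47*(((0 - 12) + 4) - 14) = 47*((-12 + 4) - 14) = 47*(-8 - 14) = 47*(-22) = -1034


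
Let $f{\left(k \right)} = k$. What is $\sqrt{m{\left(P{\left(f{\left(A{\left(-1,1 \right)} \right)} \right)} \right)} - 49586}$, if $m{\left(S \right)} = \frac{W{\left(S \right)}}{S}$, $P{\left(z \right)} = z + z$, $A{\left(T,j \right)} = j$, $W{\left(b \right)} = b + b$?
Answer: $4 i \sqrt{3099} \approx 222.67 i$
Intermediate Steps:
$W{\left(b \right)} = 2 b$
$P{\left(z \right)} = 2 z$
$m{\left(S \right)} = 2$ ($m{\left(S \right)} = \frac{2 S}{S} = 2$)
$\sqrt{m{\left(P{\left(f{\left(A{\left(-1,1 \right)} \right)} \right)} \right)} - 49586} = \sqrt{2 - 49586} = \sqrt{-49584} = 4 i \sqrt{3099}$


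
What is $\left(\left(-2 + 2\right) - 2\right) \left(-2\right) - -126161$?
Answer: $126165$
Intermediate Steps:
$\left(\left(-2 + 2\right) - 2\right) \left(-2\right) - -126161 = \left(0 - 2\right) \left(-2\right) + 126161 = \left(-2\right) \left(-2\right) + 126161 = 4 + 126161 = 126165$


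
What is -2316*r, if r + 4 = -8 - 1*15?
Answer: 62532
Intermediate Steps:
r = -27 (r = -4 + (-8 - 1*15) = -4 + (-8 - 15) = -4 - 23 = -27)
-2316*r = -2316*(-27) = 62532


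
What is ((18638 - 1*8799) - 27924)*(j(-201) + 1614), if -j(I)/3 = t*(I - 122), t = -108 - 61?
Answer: 2932428495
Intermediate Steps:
t = -169
j(I) = -61854 + 507*I (j(I) = -(-507)*(I - 122) = -(-507)*(-122 + I) = -3*(20618 - 169*I) = -61854 + 507*I)
((18638 - 1*8799) - 27924)*(j(-201) + 1614) = ((18638 - 1*8799) - 27924)*((-61854 + 507*(-201)) + 1614) = ((18638 - 8799) - 27924)*((-61854 - 101907) + 1614) = (9839 - 27924)*(-163761 + 1614) = -18085*(-162147) = 2932428495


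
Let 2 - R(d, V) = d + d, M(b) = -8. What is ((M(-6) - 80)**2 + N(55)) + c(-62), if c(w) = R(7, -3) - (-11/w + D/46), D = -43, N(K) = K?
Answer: 5552671/713 ≈ 7787.8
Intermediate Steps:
R(d, V) = 2 - 2*d (R(d, V) = 2 - (d + d) = 2 - 2*d)
c(w) = -509/46 + 11/w (c(w) = (2 - 2*7) - (-11/w - 43/46) = (2 - 14) - (-11/w - 43*1/46) = -12 - (-11/w - 43/46) = -12 - (-43/46 - 11/w) = -12 + (43/46 + 11/w) = -509/46 + 11/w)
((M(-6) - 80)**2 + N(55)) + c(-62) = ((-8 - 80)**2 + 55) + (-509/46 + 11/(-62)) = ((-88)**2 + 55) + (-509/46 + 11*(-1/62)) = (7744 + 55) + (-509/46 - 11/62) = 7799 - 8016/713 = 5552671/713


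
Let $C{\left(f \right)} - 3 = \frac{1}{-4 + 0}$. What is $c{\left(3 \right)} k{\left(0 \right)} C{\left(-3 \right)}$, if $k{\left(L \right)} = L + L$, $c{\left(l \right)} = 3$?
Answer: $0$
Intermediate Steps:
$C{\left(f \right)} = \frac{11}{4}$ ($C{\left(f \right)} = 3 + \frac{1}{-4 + 0} = 3 + \frac{1}{-4} = 3 - \frac{1}{4} = \frac{11}{4}$)
$k{\left(L \right)} = 2 L$
$c{\left(3 \right)} k{\left(0 \right)} C{\left(-3 \right)} = 3 \cdot 2 \cdot 0 \cdot \frac{11}{4} = 3 \cdot 0 \cdot \frac{11}{4} = 0 \cdot \frac{11}{4} = 0$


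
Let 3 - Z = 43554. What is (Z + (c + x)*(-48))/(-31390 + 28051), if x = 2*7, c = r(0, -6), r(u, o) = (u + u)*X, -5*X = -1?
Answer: 14741/1113 ≈ 13.244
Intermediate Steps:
Z = -43551 (Z = 3 - 1*43554 = 3 - 43554 = -43551)
X = ⅕ (X = -⅕*(-1) = ⅕ ≈ 0.20000)
r(u, o) = 2*u/5 (r(u, o) = (u + u)*(⅕) = (2*u)*(⅕) = 2*u/5)
c = 0 (c = (⅖)*0 = 0)
x = 14
(Z + (c + x)*(-48))/(-31390 + 28051) = (-43551 + (0 + 14)*(-48))/(-31390 + 28051) = (-43551 + 14*(-48))/(-3339) = (-43551 - 672)*(-1/3339) = -44223*(-1/3339) = 14741/1113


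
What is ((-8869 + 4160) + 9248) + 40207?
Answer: 44746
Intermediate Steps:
((-8869 + 4160) + 9248) + 40207 = (-4709 + 9248) + 40207 = 4539 + 40207 = 44746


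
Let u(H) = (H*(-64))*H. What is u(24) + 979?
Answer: -35885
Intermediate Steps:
u(H) = -64*H² (u(H) = (-64*H)*H = -64*H²)
u(24) + 979 = -64*24² + 979 = -64*576 + 979 = -36864 + 979 = -35885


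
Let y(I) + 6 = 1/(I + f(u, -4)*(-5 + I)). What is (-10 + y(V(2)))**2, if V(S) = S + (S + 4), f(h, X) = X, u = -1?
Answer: 4225/16 ≈ 264.06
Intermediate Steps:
V(S) = 4 + 2*S (V(S) = S + (4 + S) = 4 + 2*S)
y(I) = -6 + 1/(20 - 3*I) (y(I) = -6 + 1/(I - 4*(-5 + I)) = -6 + 1/(I + (20 - 4*I)) = -6 + 1/(20 - 3*I))
(-10 + y(V(2)))**2 = (-10 + (-119 + 18*(4 + 2*2))/(20 - 3*(4 + 2*2)))**2 = (-10 + (-119 + 18*(4 + 4))/(20 - 3*(4 + 4)))**2 = (-10 + (-119 + 18*8)/(20 - 3*8))**2 = (-10 + (-119 + 144)/(20 - 24))**2 = (-10 + 25/(-4))**2 = (-10 - 1/4*25)**2 = (-10 - 25/4)**2 = (-65/4)**2 = 4225/16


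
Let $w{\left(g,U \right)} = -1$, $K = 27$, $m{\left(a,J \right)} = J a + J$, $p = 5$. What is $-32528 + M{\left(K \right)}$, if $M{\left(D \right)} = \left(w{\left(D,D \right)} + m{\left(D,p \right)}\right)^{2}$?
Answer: $-13207$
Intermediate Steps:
$m{\left(a,J \right)} = J + J a$
$M{\left(D \right)} = \left(4 + 5 D\right)^{2}$ ($M{\left(D \right)} = \left(-1 + 5 \left(1 + D\right)\right)^{2} = \left(-1 + \left(5 + 5 D\right)\right)^{2} = \left(4 + 5 D\right)^{2}$)
$-32528 + M{\left(K \right)} = -32528 + \left(4 + 5 \cdot 27\right)^{2} = -32528 + \left(4 + 135\right)^{2} = -32528 + 139^{2} = -32528 + 19321 = -13207$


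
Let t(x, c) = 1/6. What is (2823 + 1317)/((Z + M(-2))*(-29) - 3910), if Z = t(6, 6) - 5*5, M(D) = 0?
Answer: -24840/19139 ≈ -1.2979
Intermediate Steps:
t(x, c) = ⅙ (t(x, c) = 1*(⅙) = ⅙)
Z = -149/6 (Z = ⅙ - 5*5 = ⅙ - 25 = -149/6 ≈ -24.833)
(2823 + 1317)/((Z + M(-2))*(-29) - 3910) = (2823 + 1317)/((-149/6 + 0)*(-29) - 3910) = 4140/(-149/6*(-29) - 3910) = 4140/(4321/6 - 3910) = 4140/(-19139/6) = 4140*(-6/19139) = -24840/19139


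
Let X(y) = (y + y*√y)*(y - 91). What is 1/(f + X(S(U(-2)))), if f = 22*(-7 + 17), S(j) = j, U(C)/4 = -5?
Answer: 61/2613040 - 111*I*√5/2613040 ≈ 2.3344e-5 - 9.4987e-5*I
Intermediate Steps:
U(C) = -20 (U(C) = 4*(-5) = -20)
f = 220 (f = 22*10 = 220)
X(y) = (-91 + y)*(y + y^(3/2)) (X(y) = (y + y^(3/2))*(-91 + y) = (-91 + y)*(y + y^(3/2)))
1/(f + X(S(U(-2)))) = 1/(220 + ((-20)² + (-20)^(5/2) - 91*(-20) - (-3640)*I*√5)) = 1/(220 + (400 + 800*I*√5 + 1820 - (-3640)*I*√5)) = 1/(220 + (400 + 800*I*√5 + 1820 + 3640*I*√5)) = 1/(220 + (2220 + 4440*I*√5)) = 1/(2440 + 4440*I*√5)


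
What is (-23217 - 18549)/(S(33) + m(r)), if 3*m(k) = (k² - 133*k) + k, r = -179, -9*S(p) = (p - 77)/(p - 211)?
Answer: -33454566/14863601 ≈ -2.2508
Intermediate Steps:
S(p) = -(-77 + p)/(9*(-211 + p)) (S(p) = -(p - 77)/(9*(p - 211)) = -(-77 + p)/(9*(-211 + p)))
m(k) = -44*k + k²/3 (m(k) = ((k² - 133*k) + k)/3 = (k² - 132*k)/3 = -44*k + k²/3)
(-23217 - 18549)/(S(33) + m(r)) = (-23217 - 18549)/((77 - 1*33)/(9*(-211 + 33)) + (⅓)*(-179)*(-132 - 179)) = -41766/((⅑)*(77 - 33)/(-178) + (⅓)*(-179)*(-311)) = -41766/((⅑)*(-1/178)*44 + 55669/3) = -41766/(-22/801 + 55669/3) = -41766/14863601/801 = -41766*801/14863601 = -33454566/14863601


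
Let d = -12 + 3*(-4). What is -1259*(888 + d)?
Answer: -1087776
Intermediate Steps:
d = -24 (d = -12 - 12 = -24)
-1259*(888 + d) = -1259*(888 - 24) = -1259*864 = -1087776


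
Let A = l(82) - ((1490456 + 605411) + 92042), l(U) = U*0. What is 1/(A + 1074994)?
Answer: -1/1112915 ≈ -8.9854e-7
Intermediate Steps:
l(U) = 0
A = -2187909 (A = 0 - ((1490456 + 605411) + 92042) = 0 - (2095867 + 92042) = 0 - 1*2187909 = 0 - 2187909 = -2187909)
1/(A + 1074994) = 1/(-2187909 + 1074994) = 1/(-1112915) = -1/1112915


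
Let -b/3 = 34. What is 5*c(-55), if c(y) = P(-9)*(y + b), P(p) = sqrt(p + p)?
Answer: -2355*I*sqrt(2) ≈ -3330.5*I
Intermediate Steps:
P(p) = sqrt(2)*sqrt(p) (P(p) = sqrt(2*p) = sqrt(2)*sqrt(p))
b = -102 (b = -3*34 = -102)
c(y) = 3*I*sqrt(2)*(-102 + y) (c(y) = (sqrt(2)*sqrt(-9))*(y - 102) = (sqrt(2)*(3*I))*(-102 + y) = (3*I*sqrt(2))*(-102 + y) = 3*I*sqrt(2)*(-102 + y))
5*c(-55) = 5*(3*I*sqrt(2)*(-102 - 55)) = 5*(3*I*sqrt(2)*(-157)) = 5*(-471*I*sqrt(2)) = -2355*I*sqrt(2)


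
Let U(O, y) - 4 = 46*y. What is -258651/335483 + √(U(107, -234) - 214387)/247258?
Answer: -258651/335483 + I*√225147/247258 ≈ -0.77098 + 0.001919*I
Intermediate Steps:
U(O, y) = 4 + 46*y
-258651/335483 + √(U(107, -234) - 214387)/247258 = -258651/335483 + √((4 + 46*(-234)) - 214387)/247258 = -258651*1/335483 + √((4 - 10764) - 214387)*(1/247258) = -258651/335483 + √(-10760 - 214387)*(1/247258) = -258651/335483 + √(-225147)*(1/247258) = -258651/335483 + (I*√225147)*(1/247258) = -258651/335483 + I*√225147/247258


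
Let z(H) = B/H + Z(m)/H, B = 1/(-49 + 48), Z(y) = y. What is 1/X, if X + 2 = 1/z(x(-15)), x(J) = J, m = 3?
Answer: -2/19 ≈ -0.10526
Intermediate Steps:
B = -1 (B = 1/(-1) = -1)
z(H) = 2/H (z(H) = -1/H + 3/H = 2/H)
X = -19/2 (X = -2 + 1/(2/(-15)) = -2 + 1/(2*(-1/15)) = -2 + 1/(-2/15) = -2 - 15/2 = -19/2 ≈ -9.5000)
1/X = 1/(-19/2) = -2/19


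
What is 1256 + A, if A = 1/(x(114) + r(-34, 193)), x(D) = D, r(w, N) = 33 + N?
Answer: 427041/340 ≈ 1256.0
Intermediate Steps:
A = 1/340 (A = 1/(114 + (33 + 193)) = 1/(114 + 226) = 1/340 ≈ 0.0029412)
1256 + A = 1256 + 1/340 = 427041/340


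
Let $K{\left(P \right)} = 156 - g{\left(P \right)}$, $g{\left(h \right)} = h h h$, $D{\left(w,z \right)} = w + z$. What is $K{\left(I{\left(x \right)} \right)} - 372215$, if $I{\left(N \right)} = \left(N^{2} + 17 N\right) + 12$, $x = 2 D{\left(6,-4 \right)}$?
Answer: $-1256795$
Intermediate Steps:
$x = 4$ ($x = 2 \left(6 - 4\right) = 2 \cdot 2 = 4$)
$I{\left(N \right)} = 12 + N^{2} + 17 N$
$g{\left(h \right)} = h^{3}$ ($g{\left(h \right)} = h^{2} h = h^{3}$)
$K{\left(P \right)} = 156 - P^{3}$
$K{\left(I{\left(x \right)} \right)} - 372215 = \left(156 - \left(12 + 4^{2} + 17 \cdot 4\right)^{3}\right) - 372215 = \left(156 - \left(12 + 16 + 68\right)^{3}\right) - 372215 = \left(156 - 96^{3}\right) - 372215 = \left(156 - 884736\right) - 372215 = -884580 - 372215 = -1256795$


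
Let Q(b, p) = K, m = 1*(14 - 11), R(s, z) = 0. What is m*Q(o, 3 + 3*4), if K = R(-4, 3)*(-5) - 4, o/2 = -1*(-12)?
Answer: -12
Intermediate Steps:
m = 3 (m = 1*3 = 3)
o = 24 (o = 2*(-1*(-12)) = 2*12 = 24)
K = -4 (K = 0*(-5) - 4 = 0 - 4 = -4)
Q(b, p) = -4
m*Q(o, 3 + 3*4) = 3*(-4) = -12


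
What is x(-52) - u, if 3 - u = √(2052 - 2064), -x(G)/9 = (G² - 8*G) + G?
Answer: -27615 + 2*I*√3 ≈ -27615.0 + 3.4641*I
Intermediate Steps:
x(G) = -9*G² + 63*G (x(G) = -9*((G² - 8*G) + G) = -9*(G² - 7*G) = -9*G² + 63*G)
u = 3 - 2*I*√3 (u = 3 - √(2052 - 2064) = 3 - √(-12) = 3 - 2*I*√3 ≈ 3.0 - 3.4641*I)
x(-52) - u = 9*(-52)*(7 - 1*(-52)) - (3 - 2*I*√3) = 9*(-52)*(7 + 52) + (-3 + 2*I*√3) = 9*(-52)*59 + (-3 + 2*I*√3) = -27612 + (-3 + 2*I*√3) = -27615 + 2*I*√3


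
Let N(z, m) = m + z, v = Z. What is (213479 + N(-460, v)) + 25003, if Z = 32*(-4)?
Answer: 237894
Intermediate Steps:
Z = -128
v = -128
(213479 + N(-460, v)) + 25003 = (213479 + (-128 - 460)) + 25003 = (213479 - 588) + 25003 = 212891 + 25003 = 237894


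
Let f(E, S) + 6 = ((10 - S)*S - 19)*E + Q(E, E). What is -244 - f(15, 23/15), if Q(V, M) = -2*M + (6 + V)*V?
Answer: -6491/15 ≈ -432.73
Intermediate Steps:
Q(V, M) = -2*M + V*(6 + V)
f(E, S) = -6 + E² + 4*E + E*(-19 + S*(10 - S)) (f(E, S) = -6 + (((10 - S)*S - 19)*E + (E² - 2*E + 6*E)) = -6 + ((S*(10 - S) - 19)*E + (E² + 4*E)) = -6 + ((-19 + S*(10 - S))*E + (E² + 4*E)) = -6 + (E*(-19 + S*(10 - S)) + (E² + 4*E)) = -6 + (E² + 4*E + E*(-19 + S*(10 - S))) = -6 + E² + 4*E + E*(-19 + S*(10 - S)))
-244 - f(15, 23/15) = -244 - (-6 + 15² - 15*15 - 1*15*(23/15)² + 10*15*(23/15)) = -244 - (-6 + 225 - 225 - 1*15*(23*(1/15))² + 10*15*(23*(1/15))) = -244 - (-6 + 225 - 225 - 1*15*(23/15)² + 10*15*(23/15)) = -244 - (-6 + 225 - 225 - 1*15*529/225 + 230) = -244 - (-6 + 225 - 225 - 529/15 + 230) = -244 - 1*2831/15 = -244 - 2831/15 = -6491/15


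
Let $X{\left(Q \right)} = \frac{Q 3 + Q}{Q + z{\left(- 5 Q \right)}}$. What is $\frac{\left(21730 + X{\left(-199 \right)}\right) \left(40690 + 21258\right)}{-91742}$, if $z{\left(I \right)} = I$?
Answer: $- \frac{673034046}{45871} \approx -14672.0$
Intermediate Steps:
$X{\left(Q \right)} = -1$ ($X{\left(Q \right)} = \frac{Q 3 + Q}{Q - 5 Q} = \frac{3 Q + Q}{\left(-4\right) Q} = 4 Q \left(- \frac{1}{4 Q}\right) = -1$)
$\frac{\left(21730 + X{\left(-199 \right)}\right) \left(40690 + 21258\right)}{-91742} = \frac{\left(21730 - 1\right) \left(40690 + 21258\right)}{-91742} = 21729 \cdot 61948 \left(- \frac{1}{91742}\right) = 1346068092 \left(- \frac{1}{91742}\right) = - \frac{673034046}{45871}$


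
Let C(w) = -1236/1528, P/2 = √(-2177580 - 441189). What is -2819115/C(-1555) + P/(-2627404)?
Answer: 358967310/103 - I*√2618769/1313702 ≈ 3.4851e+6 - 0.0012318*I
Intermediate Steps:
P = 2*I*√2618769 (P = 2*√(-2177580 - 441189) = 2*√(-2618769) = 2*(I*√2618769) = 2*I*√2618769 ≈ 3236.5*I)
C(w) = -309/382 (C(w) = -1236*1/1528 = -309/382)
-2819115/C(-1555) + P/(-2627404) = -2819115/(-309/382) + (2*I*√2618769)/(-2627404) = -2819115*(-382/309) + (2*I*√2618769)*(-1/2627404) = 358967310/103 - I*√2618769/1313702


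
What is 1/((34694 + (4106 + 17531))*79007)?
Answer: 1/4450543317 ≈ 2.2469e-10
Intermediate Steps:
1/((34694 + (4106 + 17531))*79007) = (1/79007)/(34694 + 21637) = (1/79007)/56331 = (1/56331)*(1/79007) = 1/4450543317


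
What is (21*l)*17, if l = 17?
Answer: 6069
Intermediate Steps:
(21*l)*17 = (21*17)*17 = 357*17 = 6069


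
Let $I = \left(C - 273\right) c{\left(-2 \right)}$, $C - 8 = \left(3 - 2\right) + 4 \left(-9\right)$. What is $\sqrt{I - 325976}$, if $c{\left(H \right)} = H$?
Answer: $16 i \sqrt{1271} \approx 570.42 i$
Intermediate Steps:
$C = -27$ ($C = 8 + \left(\left(3 - 2\right) + 4 \left(-9\right)\right) = 8 + \left(\left(3 - 2\right) - 36\right) = 8 + \left(1 - 36\right) = 8 - 35 = -27$)
$I = 600$ ($I = \left(-27 - 273\right) \left(-2\right) = \left(-300\right) \left(-2\right) = 600$)
$\sqrt{I - 325976} = \sqrt{600 - 325976} = \sqrt{-325376} = 16 i \sqrt{1271}$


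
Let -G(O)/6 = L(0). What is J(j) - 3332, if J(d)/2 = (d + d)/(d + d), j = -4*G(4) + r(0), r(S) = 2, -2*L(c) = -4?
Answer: -3330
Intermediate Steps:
L(c) = 2 (L(c) = -1/2*(-4) = 2)
G(O) = -12 (G(O) = -6*2 = -12)
j = 50 (j = -4*(-12) + 2 = 48 + 2 = 50)
J(d) = 2 (J(d) = 2*((d + d)/(d + d)) = 2*((2*d)/((2*d))) = 2*((2*d)*(1/(2*d))) = 2*1 = 2)
J(j) - 3332 = 2 - 3332 = -3330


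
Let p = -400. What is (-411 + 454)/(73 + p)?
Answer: -43/327 ≈ -0.13150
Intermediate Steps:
(-411 + 454)/(73 + p) = (-411 + 454)/(73 - 400) = 43/(-327) = 43*(-1/327) = -43/327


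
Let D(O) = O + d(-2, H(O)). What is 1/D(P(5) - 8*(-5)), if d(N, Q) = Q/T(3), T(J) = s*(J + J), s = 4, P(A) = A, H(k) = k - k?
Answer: 1/45 ≈ 0.022222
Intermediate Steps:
H(k) = 0
T(J) = 8*J (T(J) = 4*(J + J) = 4*(2*J) = 8*J)
d(N, Q) = Q/24 (d(N, Q) = Q/((8*3)) = Q/24)
D(O) = O (D(O) = O + (1/24)*0 = O + 0 = O)
1/D(P(5) - 8*(-5)) = 1/(5 - 8*(-5)) = 1/(5 + 40) = 1/45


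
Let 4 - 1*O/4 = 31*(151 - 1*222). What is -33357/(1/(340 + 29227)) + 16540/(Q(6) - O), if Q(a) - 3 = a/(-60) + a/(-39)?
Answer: -1130500981064017/1146243 ≈ -9.8627e+8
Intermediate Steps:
Q(a) = 3 - 11*a/260 (Q(a) = 3 + (a/(-60) + a/(-39)) = 3 + (a*(-1/60) + a*(-1/39)) = 3 + (-a/60 - a/39) = 3 - 11*a/260)
O = 8820 (O = 16 - 124*(151 - 1*222) = 16 - 124*(151 - 222) = 16 - 124*(-71) = 16 - 4*(-2201) = 16 + 8804 = 8820)
-33357/(1/(340 + 29227)) + 16540/(Q(6) - O) = -33357/(1/(340 + 29227)) + 16540/((3 - 11/260*6) - 1*8820) = -33357/(1/29567) + 16540/((3 - 33/130) - 8820) = -33357/1/29567 + 16540/(357/130 - 8820) = -33357*29567 + 16540/(-1146243/130) = -986266419 + 16540*(-130/1146243) = -986266419 - 2150200/1146243 = -1130500981064017/1146243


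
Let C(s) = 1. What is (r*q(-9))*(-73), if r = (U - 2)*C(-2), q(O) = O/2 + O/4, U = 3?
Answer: 1971/4 ≈ 492.75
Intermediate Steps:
q(O) = 3*O/4 (q(O) = O*(½) + O*(¼) = O/2 + O/4 = 3*O/4)
r = 1 (r = (3 - 2)*1 = 1*1 = 1)
(r*q(-9))*(-73) = (1*((¾)*(-9)))*(-73) = (1*(-27/4))*(-73) = -27/4*(-73) = 1971/4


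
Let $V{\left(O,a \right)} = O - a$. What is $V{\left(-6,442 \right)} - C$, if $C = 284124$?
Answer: $-284572$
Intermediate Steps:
$V{\left(-6,442 \right)} - C = \left(-6 - 442\right) - 284124 = -448 - 284124 = -284572$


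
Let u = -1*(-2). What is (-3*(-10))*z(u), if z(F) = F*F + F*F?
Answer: 240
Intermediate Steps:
u = 2
z(F) = 2*F² (z(F) = F² + F² = 2*F²)
(-3*(-10))*z(u) = (-3*(-10))*(2*2²) = 30*(2*4) = 30*8 = 240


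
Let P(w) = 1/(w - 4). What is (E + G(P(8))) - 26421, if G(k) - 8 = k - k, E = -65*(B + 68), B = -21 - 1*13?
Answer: -28623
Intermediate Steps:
B = -34 (B = -21 - 13 = -34)
E = -2210 (E = -65*(-34 + 68) = -65*34 = -2210)
P(w) = 1/(-4 + w)
G(k) = 8 (G(k) = 8 + (k - k) = 8 + 0 = 8)
(E + G(P(8))) - 26421 = (-2210 + 8) - 26421 = -2202 - 26421 = -28623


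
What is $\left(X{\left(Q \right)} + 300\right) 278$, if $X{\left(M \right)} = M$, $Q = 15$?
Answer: $87570$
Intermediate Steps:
$\left(X{\left(Q \right)} + 300\right) 278 = \left(15 + 300\right) 278 = 315 \cdot 278 = 87570$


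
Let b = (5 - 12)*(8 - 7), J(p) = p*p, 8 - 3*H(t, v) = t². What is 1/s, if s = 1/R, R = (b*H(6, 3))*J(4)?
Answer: 3136/3 ≈ 1045.3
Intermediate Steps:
H(t, v) = 8/3 - t²/3
J(p) = p²
b = -7 (b = -7*1 = -7)
R = 3136/3 (R = -7*(8/3 - ⅓*6²)*4² = -7*(8/3 - ⅓*36)*16 = -7*(8/3 - 12)*16 = -7*(-28/3)*16 = (196/3)*16 = 3136/3 ≈ 1045.3)
s = 3/3136 (s = 1/(3136/3) = 3/3136 ≈ 0.00095663)
1/s = 1/(3/3136) = 3136/3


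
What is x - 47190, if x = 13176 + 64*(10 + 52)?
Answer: -30046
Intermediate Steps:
x = 17144 (x = 13176 + 64*62 = 13176 + 3968 = 17144)
x - 47190 = 17144 - 47190 = -30046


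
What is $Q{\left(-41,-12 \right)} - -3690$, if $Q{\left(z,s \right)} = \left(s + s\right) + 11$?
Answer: $3677$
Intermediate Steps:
$Q{\left(z,s \right)} = 11 + 2 s$ ($Q{\left(z,s \right)} = 2 s + 11 = 11 + 2 s$)
$Q{\left(-41,-12 \right)} - -3690 = \left(11 + 2 \left(-12\right)\right) - -3690 = \left(11 - 24\right) + 3690 = -13 + 3690 = 3677$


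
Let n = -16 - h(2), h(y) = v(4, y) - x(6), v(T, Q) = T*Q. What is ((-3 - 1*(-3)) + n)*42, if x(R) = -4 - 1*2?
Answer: -1260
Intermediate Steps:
x(R) = -6 (x(R) = -4 - 2 = -6)
v(T, Q) = Q*T
h(y) = 6 + 4*y (h(y) = y*4 - 1*(-6) = 4*y + 6 = 6 + 4*y)
n = -30 (n = -16 - (6 + 4*2) = -16 - (6 + 8) = -16 - 1*14 = -16 - 14 = -30)
((-3 - 1*(-3)) + n)*42 = ((-3 - 1*(-3)) - 30)*42 = ((-3 + 3) - 30)*42 = (0 - 30)*42 = -30*42 = -1260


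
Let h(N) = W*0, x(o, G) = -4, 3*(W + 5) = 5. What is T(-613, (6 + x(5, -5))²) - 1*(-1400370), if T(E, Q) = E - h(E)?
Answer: 1399757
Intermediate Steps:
W = -10/3 (W = -5 + (⅓)*5 = -5 + 5/3 = -10/3 ≈ -3.3333)
h(N) = 0 (h(N) = -10/3*0 = 0)
T(E, Q) = E (T(E, Q) = E - 1*0 = E + 0 = E)
T(-613, (6 + x(5, -5))²) - 1*(-1400370) = -613 - 1*(-1400370) = -613 + 1400370 = 1399757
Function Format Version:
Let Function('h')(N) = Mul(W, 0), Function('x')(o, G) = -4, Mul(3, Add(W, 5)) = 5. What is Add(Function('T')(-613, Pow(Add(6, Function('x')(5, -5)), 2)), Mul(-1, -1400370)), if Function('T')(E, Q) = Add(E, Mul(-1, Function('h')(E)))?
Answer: 1399757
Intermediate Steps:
W = Rational(-10, 3) (W = Add(-5, Mul(Rational(1, 3), 5)) = Add(-5, Rational(5, 3)) = Rational(-10, 3) ≈ -3.3333)
Function('h')(N) = 0 (Function('h')(N) = Mul(Rational(-10, 3), 0) = 0)
Function('T')(E, Q) = E (Function('T')(E, Q) = Add(E, Mul(-1, 0)) = Add(E, 0) = E)
Add(Function('T')(-613, Pow(Add(6, Function('x')(5, -5)), 2)), Mul(-1, -1400370)) = Add(-613, Mul(-1, -1400370)) = Add(-613, 1400370) = 1399757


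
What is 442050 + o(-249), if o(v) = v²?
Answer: 504051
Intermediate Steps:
442050 + o(-249) = 442050 + (-249)² = 442050 + 62001 = 504051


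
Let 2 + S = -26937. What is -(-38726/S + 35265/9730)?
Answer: -265361563/52423294 ≈ -5.0619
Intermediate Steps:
S = -26939 (S = -2 - 26937 = -26939)
-(-38726/S + 35265/9730) = -(-38726/(-26939) + 35265/9730) = -(-38726*(-1/26939) + 35265*(1/9730)) = -(38726/26939 + 7053/1946) = -1*265361563/52423294 = -265361563/52423294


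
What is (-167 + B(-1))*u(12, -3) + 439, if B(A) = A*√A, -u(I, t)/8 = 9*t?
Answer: -35633 - 216*I ≈ -35633.0 - 216.0*I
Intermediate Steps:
u(I, t) = -72*t
B(A) = A^(3/2)
(-167 + B(-1))*u(12, -3) + 439 = (-167 + (-1)^(3/2))*(-72*(-3)) + 439 = (-167 - I)*216 + 439 = (-36072 - 216*I) + 439 = -35633 - 216*I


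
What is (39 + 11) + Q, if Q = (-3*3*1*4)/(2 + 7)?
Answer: 46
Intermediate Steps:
Q = -4 (Q = -9*4/9 = -3*12*(1/9) = -36*1/9 = -4)
(39 + 11) + Q = (39 + 11) - 4 = 50 - 4 = 46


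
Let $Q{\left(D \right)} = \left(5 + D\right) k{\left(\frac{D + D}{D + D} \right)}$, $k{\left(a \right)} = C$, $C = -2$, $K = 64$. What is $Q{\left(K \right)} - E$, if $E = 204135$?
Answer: $-204273$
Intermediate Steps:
$k{\left(a \right)} = -2$
$Q{\left(D \right)} = -10 - 2 D$ ($Q{\left(D \right)} = \left(5 + D\right) \left(-2\right) = -10 - 2 D$)
$Q{\left(K \right)} - E = \left(-10 - 128\right) - 204135 = -138 - 204135 = -204273$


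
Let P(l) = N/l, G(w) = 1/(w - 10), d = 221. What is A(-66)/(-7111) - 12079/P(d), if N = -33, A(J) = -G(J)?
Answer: 1442671744091/17834388 ≈ 80893.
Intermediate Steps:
G(w) = 1/(-10 + w)
A(J) = -1/(-10 + J)
P(l) = -33/l
A(-66)/(-7111) - 12079/P(d) = -1/(-10 - 66)/(-7111) - 12079/((-33/221)) = -1/(-76)*(-1/7111) - 12079/((-33*1/221)) = -1*(-1/76)*(-1/7111) - 12079/(-33/221) = (1/76)*(-1/7111) - 12079*(-221/33) = -1/540436 + 2669459/33 = 1442671744091/17834388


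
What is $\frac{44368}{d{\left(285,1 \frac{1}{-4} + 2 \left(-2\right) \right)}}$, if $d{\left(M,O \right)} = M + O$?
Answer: $\frac{177472}{1123} \approx 158.03$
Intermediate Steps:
$\frac{44368}{d{\left(285,1 \frac{1}{-4} + 2 \left(-2\right) \right)}} = \frac{44368}{285 + \left(1 \frac{1}{-4} + 2 \left(-2\right)\right)} = \frac{44368}{285 + \left(1 \left(- \frac{1}{4}\right) - 4\right)} = \frac{44368}{285 - \frac{17}{4}} = \frac{44368}{\frac{1123}{4}} = 44368 \cdot \frac{4}{1123} = \frac{177472}{1123}$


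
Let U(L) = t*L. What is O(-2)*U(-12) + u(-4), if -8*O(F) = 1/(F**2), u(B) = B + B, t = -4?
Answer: -19/2 ≈ -9.5000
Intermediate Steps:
u(B) = 2*B
U(L) = -4*L
O(F) = -1/(8*F**2)
O(-2)*U(-12) + u(-4) = (-1/8/(-2)**2)*(-4*(-12)) + 2*(-4) = -1/8*1/4*48 - 8 = -1/32*48 - 8 = -3/2 - 8 = -19/2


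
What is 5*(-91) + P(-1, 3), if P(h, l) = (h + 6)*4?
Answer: -435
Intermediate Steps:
P(h, l) = 24 + 4*h (P(h, l) = (6 + h)*4 = 24 + 4*h)
5*(-91) + P(-1, 3) = 5*(-91) + (24 + 4*(-1)) = -455 + (24 - 4) = -455 + 20 = -435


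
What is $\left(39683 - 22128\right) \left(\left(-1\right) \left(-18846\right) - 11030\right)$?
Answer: $137209880$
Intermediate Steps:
$\left(39683 - 22128\right) \left(\left(-1\right) \left(-18846\right) - 11030\right) = 17555 \left(18846 - 11030\right) = 17555 \cdot 7816 = 137209880$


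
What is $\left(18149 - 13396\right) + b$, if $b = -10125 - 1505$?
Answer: $-6877$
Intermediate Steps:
$b = -11630$
$\left(18149 - 13396\right) + b = \left(18149 - 13396\right) - 11630 = 4753 - 11630 = -6877$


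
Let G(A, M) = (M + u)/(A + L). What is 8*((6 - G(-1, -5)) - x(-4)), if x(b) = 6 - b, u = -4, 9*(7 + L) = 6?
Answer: -460/11 ≈ -41.818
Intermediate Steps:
L = -19/3 (L = -7 + (⅑)*6 = -7 + ⅔ = -19/3 ≈ -6.3333)
G(A, M) = (-4 + M)/(-19/3 + A) (G(A, M) = (M - 4)/(A - 19/3) = (-4 + M)/(-19/3 + A))
8*((6 - G(-1, -5)) - x(-4)) = 8*((6 - 3*(-4 - 5)/(-19 + 3*(-1))) - (6 - 1*(-4))) = 8*((6 - 3*(-9)/(-19 - 3)) - (6 + 4)) = 8*((6 - 3*(-9)/(-22)) - 1*10) = 8*((6 - 3*(-1)*(-9)/22) - 10) = 8*((6 - 1*27/22) - 10) = 8*((6 - 27/22) - 10) = 8*(105/22 - 10) = 8*(-115/22) = -460/11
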